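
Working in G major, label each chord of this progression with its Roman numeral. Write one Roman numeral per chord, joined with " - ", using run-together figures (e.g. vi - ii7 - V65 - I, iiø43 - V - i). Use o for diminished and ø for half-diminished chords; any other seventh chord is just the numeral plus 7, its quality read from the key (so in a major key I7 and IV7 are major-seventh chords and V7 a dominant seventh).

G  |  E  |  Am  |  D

I - V/ii - ii - V

G: major triad on G = scale degree 1 → I.
E is the secondary dominant of ii (major triad on E): V/ii.
Am: root A is the supertonic; minor triad there is ii.
D has root D, degree 5 in G major, so V.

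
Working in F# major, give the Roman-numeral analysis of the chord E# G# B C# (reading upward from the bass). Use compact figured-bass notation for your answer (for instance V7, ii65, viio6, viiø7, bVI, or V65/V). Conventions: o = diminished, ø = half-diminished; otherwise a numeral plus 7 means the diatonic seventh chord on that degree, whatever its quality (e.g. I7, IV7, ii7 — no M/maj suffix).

V65

Stacked in thirds the chord is C#-E#-G#-B: a dominant seventh chord on C#.
C# is scale degree 5 in F# major, and a dominant seventh chord on that degree is written V7.
With E# in the bass the chord is in first inversion, so the figured bass is 65.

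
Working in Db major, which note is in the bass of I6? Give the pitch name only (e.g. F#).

F

I in Db major has root Db; the chord is Db-F-Ab.
The figure 6 means first inversion — the third is in the bass.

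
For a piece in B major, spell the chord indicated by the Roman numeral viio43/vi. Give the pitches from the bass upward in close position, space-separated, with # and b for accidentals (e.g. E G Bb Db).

C# E F## A#

viio43/vi is a secondary leading-tone chord. The target vi is G# in B major; the applied chord is rooted a semitone below, on F##.
Building a fully diminished seventh chord on F## gives F##-A#-C#-E.
With the 43 figure the chord is in second inversion; from the bass C# upward in close position it reads C#-E-F##-A#.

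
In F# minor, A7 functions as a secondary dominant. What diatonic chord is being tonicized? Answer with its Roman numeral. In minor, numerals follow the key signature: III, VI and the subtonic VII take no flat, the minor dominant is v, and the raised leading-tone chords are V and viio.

VI

The chord is a dominant seventh chord on A.
A dominant resolves down a perfect fifth: A → D. In F# minor, D is scale degree 6, i.e. VI.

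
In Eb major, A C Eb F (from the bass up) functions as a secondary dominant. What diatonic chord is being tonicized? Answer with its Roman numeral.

The chord is a dominant seventh chord on F.
A dominant resolves down a perfect fifth: F → Bb. In Eb major, Bb is scale degree 5, i.e. V.

V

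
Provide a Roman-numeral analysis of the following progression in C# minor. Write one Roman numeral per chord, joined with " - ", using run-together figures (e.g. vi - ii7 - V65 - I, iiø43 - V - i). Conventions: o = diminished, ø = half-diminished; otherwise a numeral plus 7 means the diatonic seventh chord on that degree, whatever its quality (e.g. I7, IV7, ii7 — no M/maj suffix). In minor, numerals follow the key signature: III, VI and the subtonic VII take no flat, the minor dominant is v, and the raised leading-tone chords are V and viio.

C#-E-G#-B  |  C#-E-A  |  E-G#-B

i7 - VI6 - III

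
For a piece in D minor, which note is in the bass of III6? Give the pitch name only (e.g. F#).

III in D minor has root F; the chord is F-A-C.
The figure 6 means first inversion — the third is in the bass.

A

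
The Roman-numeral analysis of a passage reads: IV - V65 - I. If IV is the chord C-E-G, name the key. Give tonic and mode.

G major

The anchor chord is a major triad on C, labeled IV.
If C is scale degree 4 and the mode makes that degree carry a major triad, the tonic is G and the mode is major.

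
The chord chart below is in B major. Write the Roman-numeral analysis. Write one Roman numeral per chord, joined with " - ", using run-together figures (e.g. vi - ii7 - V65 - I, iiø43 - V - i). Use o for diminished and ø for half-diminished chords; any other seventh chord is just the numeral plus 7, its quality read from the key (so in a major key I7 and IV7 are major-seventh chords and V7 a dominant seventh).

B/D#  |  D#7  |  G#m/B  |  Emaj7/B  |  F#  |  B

I6 - V7/vi - vi6 - IV43 - V - I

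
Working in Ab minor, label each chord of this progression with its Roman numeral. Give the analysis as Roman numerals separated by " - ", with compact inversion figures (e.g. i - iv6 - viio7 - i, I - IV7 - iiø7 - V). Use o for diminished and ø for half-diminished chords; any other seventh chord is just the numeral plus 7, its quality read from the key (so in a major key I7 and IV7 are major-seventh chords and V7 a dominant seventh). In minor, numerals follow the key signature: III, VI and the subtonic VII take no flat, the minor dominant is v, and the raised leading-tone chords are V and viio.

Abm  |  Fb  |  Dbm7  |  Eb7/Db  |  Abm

i - VI - iv7 - V42 - i

Abm: root Ab is the tonic; minor triad there is i.
Fb: root Fb is the submediant; major triad there is VI.
Dbm7: root Db is the subdominant; minor seventh chord there is iv7.
Eb7/Db: dominant seventh chord on Eb = scale degree 5 → V42.
Abm: minor triad on Ab = scale degree 1 → i.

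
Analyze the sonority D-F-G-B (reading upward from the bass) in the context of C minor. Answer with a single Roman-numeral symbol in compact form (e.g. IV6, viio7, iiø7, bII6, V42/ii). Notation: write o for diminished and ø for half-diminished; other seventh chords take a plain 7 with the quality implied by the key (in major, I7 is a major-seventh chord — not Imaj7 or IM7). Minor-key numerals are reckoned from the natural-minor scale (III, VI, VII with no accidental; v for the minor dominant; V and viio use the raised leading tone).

The pitches G-B-D-F form a dominant seventh chord rooted on G.
G is scale degree 5 in C minor, and a dominant seventh chord on that degree is written V7.
With D in the bass the chord is in second inversion, so the figured bass is 43.

V43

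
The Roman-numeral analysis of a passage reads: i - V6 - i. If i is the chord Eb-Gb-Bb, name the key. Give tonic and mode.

Eb minor

The anchor chord is a minor triad on Eb, labeled i.
If Eb is scale degree 1 and the mode makes that degree carry a minor triad, the tonic is Eb and the mode is minor.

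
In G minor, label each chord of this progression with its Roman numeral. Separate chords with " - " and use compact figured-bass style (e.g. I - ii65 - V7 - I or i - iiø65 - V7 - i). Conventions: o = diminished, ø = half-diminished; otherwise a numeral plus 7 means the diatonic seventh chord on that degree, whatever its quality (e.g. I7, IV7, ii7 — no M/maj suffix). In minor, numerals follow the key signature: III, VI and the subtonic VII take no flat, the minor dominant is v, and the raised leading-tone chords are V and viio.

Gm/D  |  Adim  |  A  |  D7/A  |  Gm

i64 - iio - V/V - V43 - i

Gm/D: root G is the tonic; minor triad there is i64.
Adim: diminished triad on A = scale degree 2 → iio.
A: chromatic; A is V of V, so V/V.
D7/A: dominant seventh chord on D = scale degree 5 → V43.
Gm has root G, degree 1 in G minor, so i.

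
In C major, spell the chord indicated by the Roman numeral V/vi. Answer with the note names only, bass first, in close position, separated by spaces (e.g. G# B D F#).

The slash means an applied dominant: we want the dominant of vi. In C major, vi is A minor, and its dominant is built on E.
Building a major triad on E gives E-G#-B.

E G# B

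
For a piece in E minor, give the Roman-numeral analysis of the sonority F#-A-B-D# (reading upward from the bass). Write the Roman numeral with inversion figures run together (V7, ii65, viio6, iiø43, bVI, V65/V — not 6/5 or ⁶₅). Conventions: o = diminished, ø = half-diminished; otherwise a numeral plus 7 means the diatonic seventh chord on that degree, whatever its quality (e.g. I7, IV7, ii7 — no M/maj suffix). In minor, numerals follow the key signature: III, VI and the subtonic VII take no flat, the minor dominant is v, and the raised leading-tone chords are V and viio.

V43

Stacked in thirds the chord is B-D#-F#-A: a dominant seventh chord on B.
In E minor, B is the dominant; the diatonic dominant seventh chord there is V7.
With F# in the bass the chord is in second inversion, so the figured bass is 43.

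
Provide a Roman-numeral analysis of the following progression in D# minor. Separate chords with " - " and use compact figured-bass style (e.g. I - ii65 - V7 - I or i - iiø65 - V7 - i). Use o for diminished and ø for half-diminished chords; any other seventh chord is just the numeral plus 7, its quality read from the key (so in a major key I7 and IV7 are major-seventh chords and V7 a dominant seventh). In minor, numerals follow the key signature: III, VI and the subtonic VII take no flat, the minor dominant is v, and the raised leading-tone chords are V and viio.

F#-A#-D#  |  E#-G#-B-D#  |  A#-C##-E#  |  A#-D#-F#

i6 - iiø7 - V - i64

F#-A#-D#: minor triad on D# = scale degree 1 → i6.
E#-G#-B-D#: half-diminished seventh chord on E# = scale degree 2 → iiø7.
A#-C##-E# has root A#, degree 5 in D# minor, so V.
A#-D#-F# has root D#, degree 1 in D# minor, so i64.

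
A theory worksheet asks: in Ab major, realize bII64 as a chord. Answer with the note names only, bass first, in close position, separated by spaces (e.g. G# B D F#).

bII64 is the Neapolitan chord — a major triad on the lowered second degree. In Ab major that root is Bbb.
So the chord is Bbb-Db-Fb.
With the 64 figure the chord is in second inversion; from the bass Fb upward in close position it reads Fb-Bbb-Db.

Fb Bbb Db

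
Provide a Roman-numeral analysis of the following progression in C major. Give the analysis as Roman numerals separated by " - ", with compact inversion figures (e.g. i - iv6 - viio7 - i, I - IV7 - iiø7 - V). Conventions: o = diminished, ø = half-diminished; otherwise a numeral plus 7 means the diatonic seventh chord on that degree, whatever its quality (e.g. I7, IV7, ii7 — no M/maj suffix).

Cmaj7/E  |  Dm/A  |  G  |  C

Cmaj7/E has root C, degree 1 in C major, so I65.
Dm/A has root D, degree 2 in C major, so ii64.
G has root G, degree 5 in C major, so V.
C: root C is the tonic; major triad there is I.

I65 - ii64 - V - I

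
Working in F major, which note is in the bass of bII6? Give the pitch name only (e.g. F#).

bII in F major has root Gb; the chord is Gb-Bb-Db.
The figure 6 means first inversion — the third is in the bass.

Bb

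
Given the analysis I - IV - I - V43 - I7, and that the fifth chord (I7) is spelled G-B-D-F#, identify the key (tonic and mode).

I7 is given as G-B-D-F# — a major seventh chord with root G.
If G is scale degree 1 and the mode makes that degree carry a major seventh chord, the tonic is G and the mode is major.

G major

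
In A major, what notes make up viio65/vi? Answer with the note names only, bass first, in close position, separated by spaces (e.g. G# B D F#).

G# B D E#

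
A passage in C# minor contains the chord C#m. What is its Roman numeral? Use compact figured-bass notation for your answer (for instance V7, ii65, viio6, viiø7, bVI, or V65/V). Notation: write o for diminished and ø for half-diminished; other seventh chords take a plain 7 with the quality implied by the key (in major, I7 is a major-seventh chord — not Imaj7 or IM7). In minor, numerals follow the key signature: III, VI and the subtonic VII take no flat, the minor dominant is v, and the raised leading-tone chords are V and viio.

The pitches C#-E-G# form a minor triad rooted on C#.
C# is scale degree 1 in C# minor, and a minor triad on that degree is written i.

i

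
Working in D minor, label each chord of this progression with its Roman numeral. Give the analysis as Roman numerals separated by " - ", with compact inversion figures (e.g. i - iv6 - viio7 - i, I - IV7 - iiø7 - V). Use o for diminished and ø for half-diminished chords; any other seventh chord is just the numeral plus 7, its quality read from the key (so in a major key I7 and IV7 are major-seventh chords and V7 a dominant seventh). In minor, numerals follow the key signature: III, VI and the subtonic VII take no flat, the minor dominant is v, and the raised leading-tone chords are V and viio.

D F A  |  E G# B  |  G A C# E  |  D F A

i - V/V - V42 - i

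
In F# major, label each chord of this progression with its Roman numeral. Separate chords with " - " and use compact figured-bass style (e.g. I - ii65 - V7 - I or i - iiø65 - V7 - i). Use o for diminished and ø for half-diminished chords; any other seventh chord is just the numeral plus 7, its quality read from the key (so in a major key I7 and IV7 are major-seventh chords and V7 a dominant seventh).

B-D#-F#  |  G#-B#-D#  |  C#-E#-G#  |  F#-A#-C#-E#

IV - V/V - V - I7

B-D#-F# has root B, degree 4 in F# major, so IV.
G#-B#-D#: chromatic; G# is V of V, so V/V.
C#-E#-G# has root C#, degree 5 in F# major, so V.
F#-A#-C#-E#: root F# is the tonic; major seventh chord there is I7.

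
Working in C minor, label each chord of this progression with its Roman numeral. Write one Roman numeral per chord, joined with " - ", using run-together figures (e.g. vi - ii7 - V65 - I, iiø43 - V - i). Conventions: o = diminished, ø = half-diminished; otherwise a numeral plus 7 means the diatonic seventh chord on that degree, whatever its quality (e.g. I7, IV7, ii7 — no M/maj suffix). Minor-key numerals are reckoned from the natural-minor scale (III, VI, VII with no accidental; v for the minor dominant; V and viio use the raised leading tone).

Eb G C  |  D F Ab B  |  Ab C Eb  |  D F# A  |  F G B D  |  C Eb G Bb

i6 - viio65 - VI - V/V - V42 - i7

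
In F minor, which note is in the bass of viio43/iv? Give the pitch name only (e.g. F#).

The applied chord viio43/iv is rooted on A: A-C-Eb-Gb.
The figure 43 means second inversion — the fifth is in the bass.

Eb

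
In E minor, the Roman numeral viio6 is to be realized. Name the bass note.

F#

viio in E minor has root D#; the chord is D#-F#-A.
The figure 6 means first inversion — the third is in the bass.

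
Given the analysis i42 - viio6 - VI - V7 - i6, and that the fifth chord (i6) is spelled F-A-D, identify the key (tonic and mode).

D minor

The anchor chord is a minor triad on D, labeled i6.
If D is scale degree 1 and the mode makes that degree carry a minor triad, the tonic is D and the mode is minor.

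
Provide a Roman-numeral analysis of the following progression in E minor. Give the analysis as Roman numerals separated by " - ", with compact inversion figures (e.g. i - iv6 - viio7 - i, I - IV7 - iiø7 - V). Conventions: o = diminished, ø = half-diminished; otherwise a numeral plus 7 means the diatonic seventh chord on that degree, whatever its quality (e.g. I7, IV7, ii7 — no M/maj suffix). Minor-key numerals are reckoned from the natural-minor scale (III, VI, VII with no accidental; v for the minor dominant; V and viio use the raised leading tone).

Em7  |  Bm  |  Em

i7 - v - i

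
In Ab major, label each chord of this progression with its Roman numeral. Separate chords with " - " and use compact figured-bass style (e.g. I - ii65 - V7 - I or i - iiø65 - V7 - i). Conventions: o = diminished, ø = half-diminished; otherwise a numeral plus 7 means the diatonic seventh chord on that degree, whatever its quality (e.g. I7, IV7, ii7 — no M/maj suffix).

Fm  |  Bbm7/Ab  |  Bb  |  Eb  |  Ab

vi - ii42 - V/V - V - I

Fm: root F is the submediant; minor triad there is vi.
Bbm7/Ab: minor seventh chord on Bb = scale degree 2 → ii42.
Bb: a major triad on Bb, the applied dominant of V → V/V.
Eb: major triad on Eb = scale degree 5 → V.
Ab: root Ab is the tonic; major triad there is I.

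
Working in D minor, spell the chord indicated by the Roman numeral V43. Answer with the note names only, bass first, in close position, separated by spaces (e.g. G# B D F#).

E G A C#

In D minor, scale degree 5 is A. The dominant is major (leading tone raised), so V is a dominant seventh chord.
Stacking thirds from A gives A-C#-E-G.
The figured bass 43 indicates second inversion, placing the fifth (E) in the bass: E-G-A-C#.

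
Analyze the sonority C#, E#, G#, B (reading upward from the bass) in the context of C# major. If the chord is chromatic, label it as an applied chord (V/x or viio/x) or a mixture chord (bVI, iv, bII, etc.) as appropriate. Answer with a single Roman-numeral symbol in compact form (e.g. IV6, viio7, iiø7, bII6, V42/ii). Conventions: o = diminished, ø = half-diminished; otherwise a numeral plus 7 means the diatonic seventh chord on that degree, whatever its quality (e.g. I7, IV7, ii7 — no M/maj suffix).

The pitches C#-E#-G#-B form a dominant seventh chord rooted on C#.
C# is not a diatonic chord root with this quality in C# major, but it lies a perfect fifth above F# (IV), so the chord functions as an applied dominant of IV.

V7/IV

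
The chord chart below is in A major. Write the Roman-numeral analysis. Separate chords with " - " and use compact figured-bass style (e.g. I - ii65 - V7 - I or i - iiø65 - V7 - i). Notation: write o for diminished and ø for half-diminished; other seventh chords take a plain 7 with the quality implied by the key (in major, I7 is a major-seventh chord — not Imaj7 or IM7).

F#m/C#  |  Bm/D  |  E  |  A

vi64 - ii6 - V - I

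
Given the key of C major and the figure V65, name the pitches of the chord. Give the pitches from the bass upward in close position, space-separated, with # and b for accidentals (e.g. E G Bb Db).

B D F G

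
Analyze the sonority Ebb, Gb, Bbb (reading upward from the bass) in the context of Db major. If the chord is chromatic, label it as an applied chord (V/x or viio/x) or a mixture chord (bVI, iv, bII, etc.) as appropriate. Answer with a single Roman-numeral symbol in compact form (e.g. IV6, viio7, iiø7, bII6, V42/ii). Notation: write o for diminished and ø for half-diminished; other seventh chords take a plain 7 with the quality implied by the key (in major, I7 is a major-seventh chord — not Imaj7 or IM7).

bII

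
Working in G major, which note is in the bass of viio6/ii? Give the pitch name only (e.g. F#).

B

The applied chord viio6/ii is rooted on G#: G#-B-D.
The figure 6 means first inversion — the third is in the bass.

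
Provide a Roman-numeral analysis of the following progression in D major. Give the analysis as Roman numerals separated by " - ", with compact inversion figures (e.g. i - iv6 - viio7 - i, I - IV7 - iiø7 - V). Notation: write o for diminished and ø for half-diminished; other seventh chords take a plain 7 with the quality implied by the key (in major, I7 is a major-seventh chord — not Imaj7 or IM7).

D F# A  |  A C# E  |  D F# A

I - V - I

D-F#-A: root D is the tonic; major triad there is I.
A-C#-E: root A is the dominant; major triad there is V.
D-F#-A has root D, degree 1 in D major, so I.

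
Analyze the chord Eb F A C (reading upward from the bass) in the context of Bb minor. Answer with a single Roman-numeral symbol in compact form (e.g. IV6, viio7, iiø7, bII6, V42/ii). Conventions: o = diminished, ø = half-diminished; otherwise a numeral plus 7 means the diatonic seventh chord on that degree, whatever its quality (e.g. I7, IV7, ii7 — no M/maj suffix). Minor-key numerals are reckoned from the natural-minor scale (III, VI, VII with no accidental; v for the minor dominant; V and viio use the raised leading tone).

The pitches F-A-C-Eb form a dominant seventh chord rooted on F.
In Bb minor, F is the dominant; the diatonic dominant seventh chord there is V7.
With Eb in the bass the chord is in third inversion, so the figured bass is 42.

V42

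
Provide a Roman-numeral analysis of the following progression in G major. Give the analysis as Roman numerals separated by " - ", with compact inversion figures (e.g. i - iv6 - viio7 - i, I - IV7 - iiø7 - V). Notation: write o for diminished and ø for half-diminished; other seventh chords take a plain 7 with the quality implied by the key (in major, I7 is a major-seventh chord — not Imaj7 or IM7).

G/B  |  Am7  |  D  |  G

I6 - ii7 - V - I

G/B: major triad on G = scale degree 1 → I6.
Am7: minor seventh chord on A = scale degree 2 → ii7.
D: major triad on D = scale degree 5 → V.
G: root G is the tonic; major triad there is I.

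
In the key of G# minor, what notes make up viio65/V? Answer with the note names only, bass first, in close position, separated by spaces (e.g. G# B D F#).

viio65/V is a secondary leading-tone chord. The target V is D# in G# minor; the applied chord is rooted a semitone below, on C##.
Building a fully diminished seventh chord on C## gives C##-E#-G#-B.
The figured bass 65 indicates first inversion, placing the third (E#) in the bass: E#-G#-B-C##.

E# G# B C##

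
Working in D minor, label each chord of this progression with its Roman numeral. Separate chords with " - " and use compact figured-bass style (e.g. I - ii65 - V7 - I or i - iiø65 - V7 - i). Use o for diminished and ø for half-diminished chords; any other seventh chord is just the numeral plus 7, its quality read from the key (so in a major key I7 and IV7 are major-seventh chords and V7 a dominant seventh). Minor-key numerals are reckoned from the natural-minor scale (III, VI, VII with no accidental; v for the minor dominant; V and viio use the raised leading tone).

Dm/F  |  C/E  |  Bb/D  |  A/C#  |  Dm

i6 - VII6 - VI6 - V6 - i

Dm/F: minor triad on D = scale degree 1 → i6.
C/E has root C, degree 7 in D minor, so VII6.
Bb/D has root Bb, degree 6 in D minor, so VI6.
A/C# has root A, degree 5 in D minor, so V6.
Dm has root D, degree 1 in D minor, so i.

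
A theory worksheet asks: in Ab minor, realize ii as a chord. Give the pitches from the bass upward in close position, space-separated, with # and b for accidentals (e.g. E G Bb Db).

ii is the minor supertonic, borrowed from the parallel major (the Dorian ii). In Ab minor that root is Bb.
So the chord is Bb-Db-F.

Bb Db F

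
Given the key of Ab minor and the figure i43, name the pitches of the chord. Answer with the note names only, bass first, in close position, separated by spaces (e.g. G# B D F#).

In Ab minor, scale degree 1 is Ab, and the diatonic chord built there is a minor seventh chord.
Stacking thirds from Ab gives Ab-Cb-Eb-Gb.
The figured bass 43 indicates second inversion, placing the fifth (Eb) in the bass: Eb-Gb-Ab-Cb.

Eb Gb Ab Cb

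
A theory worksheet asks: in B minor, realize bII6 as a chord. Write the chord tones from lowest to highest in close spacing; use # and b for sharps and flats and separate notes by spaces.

E G C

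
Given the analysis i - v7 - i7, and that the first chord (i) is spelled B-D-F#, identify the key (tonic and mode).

i is given as B-D-F# — a minor triad with root B.
If B is scale degree 1 and the mode makes that degree carry a minor triad, the tonic is B and the mode is minor.

B minor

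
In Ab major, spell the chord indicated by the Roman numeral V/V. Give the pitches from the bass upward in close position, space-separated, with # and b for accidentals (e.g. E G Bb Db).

The slash means an applied dominant: we want the dominant of V. In Ab major, V is Eb major, and its dominant is built on Bb.
Building a major triad on Bb gives Bb-D-F.

Bb D F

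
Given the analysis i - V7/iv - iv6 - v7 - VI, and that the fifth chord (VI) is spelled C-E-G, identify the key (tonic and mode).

E minor

The anchor chord is a major triad on C, labeled VI.
Counting down 5 scale steps from C places the tonic on E; a major triad on degree 6 is diatonic only in minor.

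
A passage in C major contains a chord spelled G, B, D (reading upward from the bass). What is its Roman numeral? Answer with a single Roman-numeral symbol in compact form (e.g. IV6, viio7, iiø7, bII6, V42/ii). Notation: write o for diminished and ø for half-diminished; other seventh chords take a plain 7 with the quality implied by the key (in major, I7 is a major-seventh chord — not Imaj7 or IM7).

The pitches G-B-D form a major triad rooted on G.
G is scale degree 5 in C major, and a major triad on that degree is written V.

V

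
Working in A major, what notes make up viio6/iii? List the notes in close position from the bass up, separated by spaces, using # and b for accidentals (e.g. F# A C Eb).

viio6/iii is a secondary leading-tone chord. The target iii is C# in A major; the applied chord is rooted a semitone below, on B#.
Building a diminished triad on B# gives B#-D#-F#.
The figured bass 6 indicates first inversion, placing the third (D#) in the bass: D#-F#-B#.

D# F# B#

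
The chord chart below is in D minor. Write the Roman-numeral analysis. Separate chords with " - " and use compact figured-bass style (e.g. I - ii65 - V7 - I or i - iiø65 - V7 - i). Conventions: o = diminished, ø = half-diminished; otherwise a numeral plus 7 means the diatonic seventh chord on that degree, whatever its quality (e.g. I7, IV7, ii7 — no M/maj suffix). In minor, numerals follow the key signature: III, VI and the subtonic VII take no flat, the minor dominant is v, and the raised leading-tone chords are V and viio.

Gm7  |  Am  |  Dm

Gm7 has root G, degree 4 in D minor, so iv7.
Am has root A, degree 5 in D minor, so v.
Dm has root D, degree 1 in D minor, so i.

iv7 - v - i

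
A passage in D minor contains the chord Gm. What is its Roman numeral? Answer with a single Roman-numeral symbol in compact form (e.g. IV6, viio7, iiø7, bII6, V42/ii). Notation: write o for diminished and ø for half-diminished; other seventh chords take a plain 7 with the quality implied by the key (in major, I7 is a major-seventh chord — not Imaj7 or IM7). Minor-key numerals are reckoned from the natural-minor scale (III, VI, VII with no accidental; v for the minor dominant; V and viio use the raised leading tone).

iv

Stacked in thirds the chord is G-Bb-D: a minor triad on G.
G is scale degree 4 in D minor, and a minor triad on that degree is written iv.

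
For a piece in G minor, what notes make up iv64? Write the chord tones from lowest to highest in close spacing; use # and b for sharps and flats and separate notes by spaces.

The numeral's case and figure indicate a minor triad. In G minor its root, scale degree 4, is C.
That chord is spelled C-Eb-G.
With the 64 figure the chord is in second inversion; from the bass G upward in close position it reads G-C-Eb.

G C Eb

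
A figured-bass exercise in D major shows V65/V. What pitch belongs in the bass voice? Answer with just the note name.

The applied chord V65/V is rooted on E: E-G#-B-D.
The figure 65 means first inversion — the third is in the bass.

G#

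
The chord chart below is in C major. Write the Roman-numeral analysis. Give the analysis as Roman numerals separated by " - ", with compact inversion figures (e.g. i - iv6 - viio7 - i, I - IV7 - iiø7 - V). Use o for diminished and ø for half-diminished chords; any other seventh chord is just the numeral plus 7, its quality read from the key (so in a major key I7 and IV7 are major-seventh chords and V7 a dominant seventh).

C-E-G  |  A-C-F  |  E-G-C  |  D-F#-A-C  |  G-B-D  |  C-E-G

I - IV6 - I6 - V7/V - V - I

C-E-G has root C, degree 1 in C major, so I.
A-C-F: major triad on F = scale degree 4 → IV6.
E-G-C: root C is the tonic; major triad there is I6.
D-F#-A-C is the secondary dominant of V (dominant seventh chord on D): V7/V.
G-B-D: root G is the dominant; major triad there is V.
C-E-G has root C, degree 1 in C major, so I.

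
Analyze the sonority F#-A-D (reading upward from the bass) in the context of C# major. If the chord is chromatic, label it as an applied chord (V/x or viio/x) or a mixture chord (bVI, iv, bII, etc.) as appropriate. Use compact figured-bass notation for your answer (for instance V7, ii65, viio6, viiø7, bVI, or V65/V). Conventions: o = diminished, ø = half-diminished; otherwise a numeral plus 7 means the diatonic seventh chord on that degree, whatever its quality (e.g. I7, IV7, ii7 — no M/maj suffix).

The pitches D-F#-A form a major triad rooted on D.
D is the lowered second degree of C# major (diatonic 2 would be D#). This is the Neapolitan sixth — a major triad on the lowered second degree, here in its customary first inversion.
With F# in the bass the chord is in first inversion, so the figured bass is 6.

bII6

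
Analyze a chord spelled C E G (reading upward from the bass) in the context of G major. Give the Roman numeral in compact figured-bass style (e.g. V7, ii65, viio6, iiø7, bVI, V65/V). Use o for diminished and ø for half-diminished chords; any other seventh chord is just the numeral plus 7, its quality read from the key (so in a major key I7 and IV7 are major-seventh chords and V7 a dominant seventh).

Stacked in thirds the chord is C-E-G: a major triad on C.
In G major, C is the subdominant; the diatonic major triad there is IV.

IV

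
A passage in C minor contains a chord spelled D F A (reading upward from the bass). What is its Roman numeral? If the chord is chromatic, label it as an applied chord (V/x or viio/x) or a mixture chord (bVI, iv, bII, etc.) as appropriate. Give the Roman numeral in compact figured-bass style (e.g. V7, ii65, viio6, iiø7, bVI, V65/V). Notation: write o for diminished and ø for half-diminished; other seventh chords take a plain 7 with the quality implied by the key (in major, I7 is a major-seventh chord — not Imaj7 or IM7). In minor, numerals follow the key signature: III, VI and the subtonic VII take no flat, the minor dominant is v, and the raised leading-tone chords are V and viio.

Stacked in thirds the chord is D-F-A: a minor triad on D.
D is the second degree of C minor. This is the minor supertonic, borrowed from the parallel major (the Dorian ii).

ii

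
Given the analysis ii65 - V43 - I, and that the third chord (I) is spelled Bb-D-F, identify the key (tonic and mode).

Bb major

I is given as Bb-D-F — a major triad with root Bb.
If Bb is scale degree 1 and the mode makes that degree carry a major triad, the tonic is Bb and the mode is major.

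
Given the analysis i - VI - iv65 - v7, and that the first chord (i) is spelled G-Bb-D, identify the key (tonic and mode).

G minor

i is given as G-Bb-D — a minor triad with root G.
If G is scale degree 1 and the mode makes that degree carry a minor triad, the tonic is G and the mode is minor.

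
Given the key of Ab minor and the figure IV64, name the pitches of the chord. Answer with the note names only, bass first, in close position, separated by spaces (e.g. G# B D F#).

Ab Db F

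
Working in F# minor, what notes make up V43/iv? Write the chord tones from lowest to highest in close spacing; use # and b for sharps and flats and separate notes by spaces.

C# E F# A#

The slash means an applied dominant: we want the dominant of iv. In F# minor, iv is B minor, and its dominant is built on F#.
Building a dominant seventh chord on F# gives F#-A#-C#-E.
The figured bass 43 indicates second inversion, placing the fifth (C#) in the bass: C#-E-F#-A#.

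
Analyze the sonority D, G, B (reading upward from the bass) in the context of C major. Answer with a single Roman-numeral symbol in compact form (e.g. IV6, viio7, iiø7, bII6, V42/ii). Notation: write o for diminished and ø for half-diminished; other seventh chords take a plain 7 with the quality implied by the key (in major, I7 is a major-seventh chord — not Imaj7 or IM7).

The pitches G-B-D form a major triad rooted on G.
In C major, G is the dominant; the diatonic major triad there is V.
With D in the bass the chord is in second inversion, so the figured bass is 64.

V64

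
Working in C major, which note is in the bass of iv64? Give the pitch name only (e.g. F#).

iv in C major has root F; the chord is F-Ab-C.
The figure 64 means second inversion — the fifth is in the bass.

C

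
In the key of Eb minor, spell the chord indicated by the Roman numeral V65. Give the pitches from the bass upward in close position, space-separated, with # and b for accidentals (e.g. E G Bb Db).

D F Ab Bb

In Eb minor, the fifth degree is Bb. The dominant is major (leading tone raised), so V is a dominant seventh chord.
Stacking thirds from Bb gives Bb-D-F-Ab.
The figured bass 65 indicates first inversion, placing the third (D) in the bass: D-F-Ab-Bb.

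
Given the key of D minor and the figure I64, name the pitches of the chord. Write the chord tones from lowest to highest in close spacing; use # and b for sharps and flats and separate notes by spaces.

A D F#

I64 is the major tonic (Picardy third), borrowed from the parallel major. In D minor that root is D.
So the chord is D-F#-A.
With the 64 figure the chord is in second inversion; from the bass A upward in close position it reads A-D-F#.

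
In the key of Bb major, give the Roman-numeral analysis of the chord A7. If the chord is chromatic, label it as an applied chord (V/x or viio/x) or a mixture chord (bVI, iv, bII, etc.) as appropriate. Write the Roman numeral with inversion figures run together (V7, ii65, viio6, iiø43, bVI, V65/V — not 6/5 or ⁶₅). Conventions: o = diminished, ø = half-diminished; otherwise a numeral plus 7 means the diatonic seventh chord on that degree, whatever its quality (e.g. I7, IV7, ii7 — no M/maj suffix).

V7/iii

The pitches A-C#-E-G form a dominant seventh chord rooted on A.
A is not a diatonic chord root with this quality in Bb major, but it lies a perfect fifth above D (iii), so the chord functions as an applied dominant of iii.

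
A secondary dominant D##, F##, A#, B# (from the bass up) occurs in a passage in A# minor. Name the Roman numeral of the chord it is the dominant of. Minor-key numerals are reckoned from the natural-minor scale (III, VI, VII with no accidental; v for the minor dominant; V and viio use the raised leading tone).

The chord is a dominant seventh chord on B#.
A dominant resolves down a perfect fifth: B# → E#. In A# minor, E# is scale degree 5, i.e. V.

V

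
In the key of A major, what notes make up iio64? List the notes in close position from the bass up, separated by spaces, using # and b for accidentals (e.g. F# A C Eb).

Scale degree 2 in A major is B; here the chord built on it is altered to a diminished triad. iio64 is the diminished supertonic triad, borrowed from the parallel minor.
So the chord is B-D-F, a diminished triad.
The figured bass 64 indicates second inversion, placing the fifth (F) in the bass: F-B-D.

F B D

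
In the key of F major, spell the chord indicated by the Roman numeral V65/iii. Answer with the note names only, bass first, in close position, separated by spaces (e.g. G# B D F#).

G# B D E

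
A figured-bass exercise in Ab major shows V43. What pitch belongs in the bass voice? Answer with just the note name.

Bb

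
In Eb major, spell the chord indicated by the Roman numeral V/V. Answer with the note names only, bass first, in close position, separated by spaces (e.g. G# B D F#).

F A C

The slash means an applied dominant: we want the dominant of V. In Eb major, V is Bb major, and its dominant is built on F.
Building a major triad on F gives F-A-C.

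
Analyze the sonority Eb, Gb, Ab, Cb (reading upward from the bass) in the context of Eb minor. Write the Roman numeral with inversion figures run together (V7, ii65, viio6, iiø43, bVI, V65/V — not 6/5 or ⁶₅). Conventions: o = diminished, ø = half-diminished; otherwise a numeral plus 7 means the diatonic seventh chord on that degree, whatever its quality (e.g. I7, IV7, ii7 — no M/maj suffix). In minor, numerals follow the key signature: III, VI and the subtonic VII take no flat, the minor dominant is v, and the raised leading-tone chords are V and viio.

Stacked in thirds the chord is Ab-Cb-Eb-Gb: a minor seventh chord on Ab.
In Eb minor, Ab is the subdominant; the diatonic minor seventh chord there is iv7.
With Eb in the bass the chord is in second inversion, so the figured bass is 43.

iv43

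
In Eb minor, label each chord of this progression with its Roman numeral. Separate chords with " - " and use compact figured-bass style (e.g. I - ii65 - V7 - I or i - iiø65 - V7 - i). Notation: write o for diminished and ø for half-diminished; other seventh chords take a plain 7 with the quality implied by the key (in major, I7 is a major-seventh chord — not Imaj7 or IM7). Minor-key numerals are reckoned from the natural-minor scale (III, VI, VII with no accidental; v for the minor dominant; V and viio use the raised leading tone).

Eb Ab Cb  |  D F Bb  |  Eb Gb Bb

Eb-Ab-Cb: minor triad on Ab = scale degree 4 → iv64.
D-F-Bb has root Bb, degree 5 in Eb minor, so V6.
Eb-Gb-Bb has root Eb, degree 1 in Eb minor, so i.

iv64 - V6 - i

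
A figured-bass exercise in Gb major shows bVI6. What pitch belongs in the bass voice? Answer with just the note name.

bVI in Gb major has root Ebb; the chord is Ebb-Gb-Bbb.
The figure 6 means first inversion — the third is in the bass.

Gb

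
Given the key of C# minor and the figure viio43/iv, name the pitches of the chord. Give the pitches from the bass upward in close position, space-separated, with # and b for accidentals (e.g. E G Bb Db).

The slash marks an applied leading-tone chord: viio of iv. In C# minor, iv is F#, so the leading tone to it is E#, a half step below.
Building a fully diminished seventh chord on E# gives E#-G#-B-D.
With the 43 figure the chord is in second inversion; from the bass B upward in close position it reads B-D-E#-G#.

B D E# G#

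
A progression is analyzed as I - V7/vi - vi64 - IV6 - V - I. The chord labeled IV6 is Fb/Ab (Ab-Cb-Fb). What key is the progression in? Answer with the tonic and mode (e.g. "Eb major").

Cb major

The anchor chord is a major triad on Fb, labeled IV6.
Counting down 3 scale steps from Fb places the tonic on Cb; a major triad on degree 4 is diatonic only in major.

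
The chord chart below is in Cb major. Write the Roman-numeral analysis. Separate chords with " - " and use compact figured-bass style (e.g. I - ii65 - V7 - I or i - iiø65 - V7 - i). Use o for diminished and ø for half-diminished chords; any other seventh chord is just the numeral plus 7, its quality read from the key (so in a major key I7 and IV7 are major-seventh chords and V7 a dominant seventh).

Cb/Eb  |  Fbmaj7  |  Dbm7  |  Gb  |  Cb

Cb/Eb has root Cb, degree 1 in Cb major, so I6.
Fbmaj7 has root Fb, degree 4 in Cb major, so IV7.
Dbm7: root Db is the supertonic; minor seventh chord there is ii7.
Gb: root Gb is the dominant; major triad there is V.
Cb: major triad on Cb = scale degree 1 → I.

I6 - IV7 - ii7 - V - I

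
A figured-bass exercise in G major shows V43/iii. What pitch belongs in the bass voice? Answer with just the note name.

The applied chord V43/iii is rooted on F#: F#-A#-C#-E.
The figure 43 means second inversion — the fifth is in the bass.

C#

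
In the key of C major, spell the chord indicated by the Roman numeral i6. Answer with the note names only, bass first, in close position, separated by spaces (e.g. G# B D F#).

Eb G C

i6 is the minor tonic, borrowed from the parallel minor. In C major that root is C.
So the chord is C-Eb-G, a minor triad.
With the 6 figure the chord is in first inversion; from the bass Eb upward in close position it reads Eb-G-C.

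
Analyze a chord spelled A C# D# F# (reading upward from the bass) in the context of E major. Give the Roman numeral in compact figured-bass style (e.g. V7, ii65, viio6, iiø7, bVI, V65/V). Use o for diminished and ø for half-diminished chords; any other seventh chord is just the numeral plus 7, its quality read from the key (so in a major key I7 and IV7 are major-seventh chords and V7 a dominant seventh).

The pitches D#-F#-A-C# form a half-diminished seventh chord rooted on D#.
D# is scale degree 7 in E major, and a half-diminished seventh chord on that degree is written viiø7.
With A in the bass the chord is in second inversion, so the figured bass is 43.

viiø43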